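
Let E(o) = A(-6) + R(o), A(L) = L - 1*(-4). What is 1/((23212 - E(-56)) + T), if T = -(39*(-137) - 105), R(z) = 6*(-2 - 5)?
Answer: 1/28704 ≈ 3.4838e-5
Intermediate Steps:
A(L) = 4 + L (A(L) = L + 4 = 4 + L)
R(z) = -42 (R(z) = 6*(-7) = -42)
E(o) = -44 (E(o) = (4 - 6) - 42 = -2 - 42 = -44)
T = 5448 (T = -(-5343 - 105) = -1*(-5448) = 5448)
1/((23212 - E(-56)) + T) = 1/((23212 - 1*(-44)) + 5448) = 1/((23212 + 44) + 5448) = 1/(23256 + 5448) = 1/28704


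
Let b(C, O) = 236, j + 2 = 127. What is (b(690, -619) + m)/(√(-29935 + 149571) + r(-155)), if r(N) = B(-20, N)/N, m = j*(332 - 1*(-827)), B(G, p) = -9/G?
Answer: 4048596900/1149701959919 + 2789033420000*√29909/1149701959919 ≈ 419.54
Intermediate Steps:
j = 125 (j = -2 + 127 = 125)
m = 144875 (m = 125*(332 - 1*(-827)) = 125*(332 + 827) = 125*1159 = 144875)
r(N) = 9/(20*N) (r(N) = (-9/(-20))/N = (-9*(-1/20))/N = 9/(20*N))
(b(690, -619) + m)/(√(-29935 + 149571) + r(-155)) = (236 + 144875)/(√(-29935 + 149571) + (9/20)/(-155)) = 145111/(√119636 + (9/20)*(-1/155)) = 145111/(2*√29909 - 9/3100) = 145111/(-9/3100 + 2*√29909)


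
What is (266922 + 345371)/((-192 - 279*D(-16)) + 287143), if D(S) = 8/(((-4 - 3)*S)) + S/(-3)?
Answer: 8572102/3996203 ≈ 2.1451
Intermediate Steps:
D(S) = -8/(7*S) - S/3 (D(S) = 8/((-7*S)) + S*(-1/3) = 8*(-1/(7*S)) - S/3 = -8/(7*S) - S/3)
(266922 + 345371)/((-192 - 279*D(-16)) + 287143) = (266922 + 345371)/((-192 - 279*(-8/7/(-16) - 1/3*(-16))) + 287143) = 612293/((-192 - 279*(-8/7*(-1/16) + 16/3)) + 287143) = 612293/((-192 - 279*(1/14 + 16/3)) + 287143) = 612293/((-192 - 279*227/42) + 287143) = 612293/((-192 - 21111/14) + 287143) = 612293/(-23799/14 + 287143) = 612293/(3996203/14) = 612293*(14/3996203) = 8572102/3996203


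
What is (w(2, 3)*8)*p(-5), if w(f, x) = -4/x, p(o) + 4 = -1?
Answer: 160/3 ≈ 53.333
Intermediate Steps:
p(o) = -5 (p(o) = -4 - 1 = -5)
(w(2, 3)*8)*p(-5) = (-4/3*8)*(-5) = (-4*1/3*8)*(-5) = -4/3*8*(-5) = -32/3*(-5) = 160/3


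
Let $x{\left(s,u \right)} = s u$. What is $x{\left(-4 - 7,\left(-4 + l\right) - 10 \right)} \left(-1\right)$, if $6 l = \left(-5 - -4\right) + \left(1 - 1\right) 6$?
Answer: $- \frac{935}{6} \approx -155.83$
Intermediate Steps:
$l = - \frac{1}{6}$ ($l = \frac{\left(-5 - -4\right) + \left(1 - 1\right) 6}{6} = \frac{\left(-5 + 4\right) + \left(1 - 1\right) 6}{6} = \frac{-1 + 0 \cdot 6}{6} = \frac{-1 + 0}{6} = \frac{1}{6} \left(-1\right) = - \frac{1}{6} \approx -0.16667$)
$x{\left(-4 - 7,\left(-4 + l\right) - 10 \right)} \left(-1\right) = \left(-4 - 7\right) \left(\left(-4 - \frac{1}{6}\right) - 10\right) \left(-1\right) = \left(-4 - 7\right) \left(- \frac{25}{6} - 10\right) \left(-1\right) = - 11 \left(- \frac{25}{6} - 10\right) \left(-1\right) = \left(-11\right) \left(- \frac{85}{6}\right) \left(-1\right) = \frac{935}{6} \left(-1\right) = - \frac{935}{6}$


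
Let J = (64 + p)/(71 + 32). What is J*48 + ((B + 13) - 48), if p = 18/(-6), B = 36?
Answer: 3031/103 ≈ 29.427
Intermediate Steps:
p = -3 (p = 18*(-1/6) = -3)
J = 61/103 (J = (64 - 3)/(71 + 32) = 61/103 ≈ 0.59223)
J*48 + ((B + 13) - 48) = (61/103)*48 + ((36 + 13) - 48) = 2928/103 + (49 - 48) = 2928/103 + 1 = 3031/103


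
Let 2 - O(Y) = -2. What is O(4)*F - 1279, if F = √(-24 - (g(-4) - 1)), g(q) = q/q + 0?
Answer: -1279 + 8*I*√6 ≈ -1279.0 + 19.596*I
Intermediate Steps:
O(Y) = 4 (O(Y) = 2 - 1*(-2) = 2 + 2 = 4)
g(q) = 1 (g(q) = 1 + 0 = 1)
F = 2*I*√6 (F = √(-24 - (1 - 1)) = √(-24 - 1*0) = √(-24 + 0) = √(-24) = 2*I*√6 ≈ 4.899*I)
O(4)*F - 1279 = 4*(2*I*√6) - 1279 = 8*I*√6 - 1279 = -1279 + 8*I*√6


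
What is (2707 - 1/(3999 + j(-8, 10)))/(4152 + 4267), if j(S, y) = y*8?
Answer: 11041852/34341101 ≈ 0.32153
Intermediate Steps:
j(S, y) = 8*y
(2707 - 1/(3999 + j(-8, 10)))/(4152 + 4267) = (2707 - 1/(3999 + 8*10))/(4152 + 4267) = (2707 - 1/(3999 + 80))/8419 = (2707 - 1/4079)*(1/8419) = (11041852/4079)*(1/8419) = 11041852/34341101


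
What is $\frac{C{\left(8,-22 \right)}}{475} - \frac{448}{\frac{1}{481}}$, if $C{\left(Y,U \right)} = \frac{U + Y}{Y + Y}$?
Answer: $- \frac{818854407}{3800} \approx -2.1549 \cdot 10^{5}$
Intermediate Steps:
$C{\left(Y,U \right)} = \frac{U + Y}{2 Y}$
$\frac{C{\left(8,-22 \right)}}{475} - \frac{448}{\frac{1}{481}} = \frac{\frac{1}{2} \cdot \frac{1}{8} \left(-22 + 8\right)}{475} - \frac{448}{\frac{1}{481}} = \frac{1}{2} \cdot \frac{1}{8} \left(-14\right) \frac{1}{475} - 448 \frac{1}{\frac{1}{481}} = \left(- \frac{7}{8}\right) \frac{1}{475} - 215488 = - \frac{7}{3800} - 215488 = - \frac{818854407}{3800}$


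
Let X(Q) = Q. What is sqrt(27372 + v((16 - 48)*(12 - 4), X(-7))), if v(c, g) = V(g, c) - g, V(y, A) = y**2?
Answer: 2*sqrt(6857) ≈ 165.61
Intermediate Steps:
v(c, g) = g**2 - g
sqrt(27372 + v((16 - 48)*(12 - 4), X(-7))) = sqrt(27372 - 7*(-1 - 7)) = sqrt(27372 - 7*(-8)) = sqrt(27372 + 56) = sqrt(27428) = 2*sqrt(6857)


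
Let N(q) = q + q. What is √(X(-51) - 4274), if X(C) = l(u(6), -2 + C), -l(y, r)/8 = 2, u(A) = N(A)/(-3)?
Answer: I*√4290 ≈ 65.498*I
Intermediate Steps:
N(q) = 2*q
u(A) = -2*A/3 (u(A) = (2*A)/(-3) = (2*A)*(-⅓) = -2*A/3)
l(y, r) = -16 (l(y, r) = -8*2 = -16)
X(C) = -16
√(X(-51) - 4274) = √(-16 - 4274) = √(-4290) = I*√4290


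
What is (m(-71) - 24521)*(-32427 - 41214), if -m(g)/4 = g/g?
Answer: 1806045525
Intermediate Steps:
m(g) = -4 (m(g) = -4*g/g = -4*1 = -4)
(m(-71) - 24521)*(-32427 - 41214) = (-4 - 24521)*(-32427 - 41214) = -24525*(-73641) = 1806045525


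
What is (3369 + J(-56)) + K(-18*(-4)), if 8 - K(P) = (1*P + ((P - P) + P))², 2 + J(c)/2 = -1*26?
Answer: -17415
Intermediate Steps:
J(c) = -56 (J(c) = -4 + 2*(-1*26) = -4 + 2*(-26) = -4 - 52 = -56)
K(P) = 8 - 4*P² (K(P) = 8 - (1*P + ((P - P) + P))² = 8 - (P + (0 + P))² = 8 - (P + P)² = 8 - (2*P)² = 8 - 4*P²)
(3369 + J(-56)) + K(-18*(-4)) = (3369 - 56) + (8 - 4*(-18*(-4))²) = 3313 + (8 - 4*72²) = 3313 + (8 - 4*5184) = 3313 + (8 - 20736) = 3313 - 20728 = -17415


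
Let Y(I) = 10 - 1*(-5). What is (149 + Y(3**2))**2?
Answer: 26896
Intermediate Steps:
Y(I) = 15 (Y(I) = 10 + 5 = 15)
(149 + Y(3**2))**2 = (149 + 15)**2 = 164**2 = 26896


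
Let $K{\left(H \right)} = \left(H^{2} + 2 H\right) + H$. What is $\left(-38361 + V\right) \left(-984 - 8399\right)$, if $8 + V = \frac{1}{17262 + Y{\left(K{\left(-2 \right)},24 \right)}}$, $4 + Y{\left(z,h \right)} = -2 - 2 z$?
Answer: $\frac{6213881794637}{17260} \approx 3.6002 \cdot 10^{8}$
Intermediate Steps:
$K{\left(H \right)} = H^{2} + 3 H$
$Y{\left(z,h \right)} = -6 - 2 z$ ($Y{\left(z,h \right)} = -4 - \left(2 + 2 z\right) = -6 - 2 z$)
$V = - \frac{138079}{17260}$ ($V = -8 + \frac{1}{17262 - \left(6 + 2 \left(- 2 \left(3 - 2\right)\right)\right)} = -8 + \frac{1}{17262 - \left(6 + 2 \left(\left(-2\right) 1\right)\right)} = -8 + \frac{1}{17262 - 2} = -8 + \frac{1}{17260} = - \frac{138079}{17260} \approx -7.9999$)
$\left(-38361 + V\right) \left(-984 - 8399\right) = \left(-38361 - \frac{138079}{17260}\right) \left(-984 - 8399\right) = \left(- \frac{662248939}{17260}\right) \left(-9383\right) = \frac{6213881794637}{17260}$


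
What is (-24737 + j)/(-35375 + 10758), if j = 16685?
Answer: 8052/24617 ≈ 0.32709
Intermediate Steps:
(-24737 + j)/(-35375 + 10758) = (-24737 + 16685)/(-35375 + 10758) = -8052/(-24617) = -8052*(-1/24617) = 8052/24617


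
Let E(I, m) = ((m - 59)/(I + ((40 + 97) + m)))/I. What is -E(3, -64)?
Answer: 41/76 ≈ 0.53947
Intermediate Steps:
E(I, m) = (-59 + m)/(I*(137 + I + m)) (E(I, m) = ((-59 + m)/(I + (137 + m)))/I = ((-59 + m)/(137 + I + m))/I = (-59 + m)/(I*(137 + I + m)))
-E(3, -64) = -(-59 - 64)/(3*(137 + 3 - 64)) = -(-123)/(3*76) = -1*(-41/76) = 41/76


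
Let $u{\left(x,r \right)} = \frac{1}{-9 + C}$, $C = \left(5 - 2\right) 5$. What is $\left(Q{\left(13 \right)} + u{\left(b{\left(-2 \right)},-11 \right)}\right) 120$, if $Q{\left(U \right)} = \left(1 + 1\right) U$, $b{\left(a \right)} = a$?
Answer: $3140$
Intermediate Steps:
$C = 15$ ($C = 3 \cdot 5 = 15$)
$Q{\left(U \right)} = 2 U$
$u{\left(x,r \right)} = \frac{1}{6}$ ($u{\left(x,r \right)} = \frac{1}{-9 + 15} = \frac{1}{6}$)
$\left(Q{\left(13 \right)} + u{\left(b{\left(-2 \right)},-11 \right)}\right) 120 = \left(2 \cdot 13 + \frac{1}{6}\right) 120 = \left(26 + \frac{1}{6}\right) 120 = \frac{157}{6} \cdot 120 = 3140$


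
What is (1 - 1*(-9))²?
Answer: 100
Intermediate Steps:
(1 - 1*(-9))² = (1 + 9)² = 10² = 100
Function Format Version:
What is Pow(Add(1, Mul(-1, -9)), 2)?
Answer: 100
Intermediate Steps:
Pow(Add(1, Mul(-1, -9)), 2) = Pow(Add(1, 9), 2) = Pow(10, 2) = 100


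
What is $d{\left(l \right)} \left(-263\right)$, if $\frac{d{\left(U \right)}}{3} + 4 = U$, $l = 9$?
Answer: $-3945$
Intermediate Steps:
$d{\left(U \right)} = -12 + 3 U$
$d{\left(l \right)} \left(-263\right) = \left(-12 + 3 \cdot 9\right) \left(-263\right) = \left(-12 + 27\right) \left(-263\right) = 15 \left(-263\right) = -3945$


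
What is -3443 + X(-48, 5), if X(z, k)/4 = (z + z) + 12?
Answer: -3779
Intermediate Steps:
X(z, k) = 48 + 8*z (X(z, k) = 4*((z + z) + 12) = 4*(2*z + 12) = 4*(12 + 2*z) = 48 + 8*z)
-3443 + X(-48, 5) = -3443 + (48 + 8*(-48)) = -3443 + (48 - 384) = -3443 - 336 = -3779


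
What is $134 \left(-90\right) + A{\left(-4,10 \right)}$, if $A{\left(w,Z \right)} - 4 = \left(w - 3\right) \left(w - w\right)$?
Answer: $-12056$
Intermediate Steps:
$A{\left(w,Z \right)} = 4$ ($A{\left(w,Z \right)} = 4 + \left(w - 3\right) \left(w - w\right) = 4 + \left(-3 + w\right) 0 = 4 + 0 = 4$)
$134 \left(-90\right) + A{\left(-4,10 \right)} = 134 \left(-90\right) + 4 = -12060 + 4 = -12056$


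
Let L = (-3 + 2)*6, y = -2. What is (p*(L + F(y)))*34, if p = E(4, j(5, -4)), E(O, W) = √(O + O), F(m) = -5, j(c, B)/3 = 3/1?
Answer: -748*√2 ≈ -1057.8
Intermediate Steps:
j(c, B) = 9 (j(c, B) = 3*(3/1) = 3*(3*1) = 3*3 = 9)
L = -6 (L = -1*6 = -6)
E(O, W) = √2*√O (E(O, W) = √(2*O) = √2*√O)
p = 2*√2 (p = √2*√4 = √2*2 = 2*√2 ≈ 2.8284)
(p*(L + F(y)))*34 = ((2*√2)*(-6 - 5))*34 = ((2*√2)*(-11))*34 = -22*√2*34 = -748*√2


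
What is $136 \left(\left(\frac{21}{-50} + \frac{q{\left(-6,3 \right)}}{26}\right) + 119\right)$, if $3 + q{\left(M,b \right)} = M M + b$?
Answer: $\frac{5302436}{325} \approx 16315.0$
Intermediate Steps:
$q{\left(M,b \right)} = -3 + b + M^{2}$ ($q{\left(M,b \right)} = -3 + \left(M M + b\right) = -3 + \left(M^{2} + b\right) = -3 + \left(b + M^{2}\right) = -3 + b + M^{2}$)
$136 \left(\left(\frac{21}{-50} + \frac{q{\left(-6,3 \right)}}{26}\right) + 119\right) = 136 \left(\left(\frac{21}{-50} + \frac{-3 + 3 + \left(-6\right)^{2}}{26}\right) + 119\right) = 136 \left(\left(21 \left(- \frac{1}{50}\right) + \left(-3 + 3 + 36\right) \frac{1}{26}\right) + 119\right) = 136 \left(\left(- \frac{21}{50} + 36 \cdot \frac{1}{26}\right) + 119\right) = 136 \left(\left(- \frac{21}{50} + \frac{18}{13}\right) + 119\right) = 136 \left(\frac{627}{650} + 119\right) = 136 \cdot \frac{77977}{650} = \frac{5302436}{325}$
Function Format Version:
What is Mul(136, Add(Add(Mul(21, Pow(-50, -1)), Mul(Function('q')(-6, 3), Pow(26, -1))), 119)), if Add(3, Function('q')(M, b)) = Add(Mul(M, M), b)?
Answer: Rational(5302436, 325) ≈ 16315.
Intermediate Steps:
Function('q')(M, b) = Add(-3, b, Pow(M, 2)) (Function('q')(M, b) = Add(-3, Add(Mul(M, M), b)) = Add(-3, Add(Pow(M, 2), b)) = Add(-3, Add(b, Pow(M, 2))) = Add(-3, b, Pow(M, 2)))
Mul(136, Add(Add(Mul(21, Pow(-50, -1)), Mul(Function('q')(-6, 3), Pow(26, -1))), 119)) = Mul(136, Add(Add(Mul(21, Pow(-50, -1)), Mul(Add(-3, 3, Pow(-6, 2)), Pow(26, -1))), 119)) = Mul(136, Add(Add(Mul(21, Rational(-1, 50)), Mul(Add(-3, 3, 36), Rational(1, 26))), 119)) = Mul(136, Add(Add(Rational(-21, 50), Mul(36, Rational(1, 26))), 119)) = Mul(136, Add(Add(Rational(-21, 50), Rational(18, 13)), 119)) = Mul(136, Add(Rational(627, 650), 119)) = Mul(136, Rational(77977, 650)) = Rational(5302436, 325)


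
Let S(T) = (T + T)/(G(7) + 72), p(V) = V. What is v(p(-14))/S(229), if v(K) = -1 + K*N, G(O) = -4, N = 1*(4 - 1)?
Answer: -1462/229 ≈ -6.3843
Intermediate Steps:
N = 3 (N = 1*3 = 3)
v(K) = -1 + 3*K (v(K) = -1 + K*3 = -1 + 3*K)
S(T) = T/34 (S(T) = (T + T)/(-4 + 72) = (2*T)/68 = (2*T)*(1/68) = T/34)
v(p(-14))/S(229) = (-1 + 3*(-14))/(((1/34)*229)) = (-1 - 42)/(229/34) = -43*34/229 = -1462/229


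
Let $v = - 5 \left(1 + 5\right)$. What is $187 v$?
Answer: $-5610$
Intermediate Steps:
$v = -30$ ($v = \left(-5\right) 6 = -30$)
$187 v = 187 \left(-30\right) = -5610$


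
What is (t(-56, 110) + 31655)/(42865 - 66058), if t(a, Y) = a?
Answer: -3511/2577 ≈ -1.3624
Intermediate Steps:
(t(-56, 110) + 31655)/(42865 - 66058) = (-56 + 31655)/(42865 - 66058) = 31599/(-23193) = 31599*(-1/23193) = -3511/2577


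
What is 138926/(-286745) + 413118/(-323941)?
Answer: -163463348276/92888462045 ≈ -1.7598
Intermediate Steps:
138926/(-286745) + 413118/(-323941) = 138926*(-1/286745) + 413118*(-1/323941) = -138926/286745 - 413118/323941 = -163463348276/92888462045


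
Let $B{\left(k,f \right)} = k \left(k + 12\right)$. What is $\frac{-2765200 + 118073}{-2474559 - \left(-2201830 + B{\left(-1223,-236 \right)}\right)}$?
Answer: $\frac{2647127}{1753782} \approx 1.5094$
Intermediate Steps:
$B{\left(k,f \right)} = k \left(12 + k\right)$
$\frac{-2765200 + 118073}{-2474559 - \left(-2201830 + B{\left(-1223,-236 \right)}\right)} = \frac{-2765200 + 118073}{-2474559 + \left(2201830 - - 1223 \left(12 - 1223\right)\right)} = - \frac{2647127}{-2474559 + \left(2201830 - \left(-1223\right) \left(-1211\right)\right)} = - \frac{2647127}{-2474559 + \left(2201830 - 1481053\right)} = - \frac{2647127}{-2474559 + 720777} = - \frac{2647127}{-1753782} = \left(-2647127\right) \left(- \frac{1}{1753782}\right) = \frac{2647127}{1753782}$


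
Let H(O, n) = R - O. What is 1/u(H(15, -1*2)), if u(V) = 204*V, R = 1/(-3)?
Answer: -1/3128 ≈ -0.00031969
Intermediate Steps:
R = -⅓ ≈ -0.33333
H(O, n) = -⅓ - O
1/u(H(15, -1*2)) = 1/(204*(-⅓ - 1*15)) = 1/(204*(-⅓ - 15)) = 1/(204*(-46/3)) = 1/(-3128) = -1/3128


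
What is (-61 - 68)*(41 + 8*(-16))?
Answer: 11223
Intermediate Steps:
(-61 - 68)*(41 + 8*(-16)) = -129*(41 - 128) = -129*(-87) = 11223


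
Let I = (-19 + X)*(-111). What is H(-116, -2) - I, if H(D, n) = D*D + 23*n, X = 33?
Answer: 14964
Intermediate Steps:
H(D, n) = D² + 23*n
I = -1554 (I = (-19 + 33)*(-111) = 14*(-111) = -1554)
H(-116, -2) - I = ((-116)² + 23*(-2)) - 1*(-1554) = (13456 - 46) + 1554 = 13410 + 1554 = 14964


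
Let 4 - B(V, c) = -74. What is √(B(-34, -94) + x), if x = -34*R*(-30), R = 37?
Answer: 3*√4202 ≈ 194.47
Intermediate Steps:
B(V, c) = 78 (B(V, c) = 4 - 1*(-74) = 4 + 74 = 78)
x = 37740 (x = -34*37*(-30) = -1258*(-30) = 37740)
√(B(-34, -94) + x) = √(78 + 37740) = √37818 = 3*√4202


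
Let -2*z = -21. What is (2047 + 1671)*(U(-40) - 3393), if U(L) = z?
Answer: -12576135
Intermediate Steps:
z = 21/2 (z = -½*(-21) = 21/2 ≈ 10.500)
U(L) = 21/2
(2047 + 1671)*(U(-40) - 3393) = (2047 + 1671)*(21/2 - 3393) = 3718*(-6765/2) = -12576135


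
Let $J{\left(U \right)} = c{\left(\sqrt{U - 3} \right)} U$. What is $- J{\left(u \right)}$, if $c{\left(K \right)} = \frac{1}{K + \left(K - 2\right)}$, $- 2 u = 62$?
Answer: $- \frac{31}{70} - \frac{31 i \sqrt{34}}{70} \approx -0.44286 - 2.5823 i$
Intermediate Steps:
$u = -31$ ($u = \left(- \frac{1}{2}\right) 62 = -31$)
$c{\left(K \right)} = \frac{1}{-2 + 2 K}$ ($c{\left(K \right)} = \frac{1}{K + \left(K - 2\right)} = \frac{1}{K + \left(-2 + K\right)} = \frac{1}{-2 + 2 K}$)
$J{\left(U \right)} = \frac{U}{2 \left(-1 + \sqrt{-3 + U}\right)}$ ($J{\left(U \right)} = \frac{1}{2 \left(-1 + \sqrt{U - 3}\right)} U = \frac{1}{2 \left(-1 + \sqrt{-3 + U}\right)} U = \frac{U}{2 \left(-1 + \sqrt{-3 + U}\right)}$)
$- J{\left(u \right)} = - \frac{-31}{2 \left(-1 + \sqrt{-3 - 31}\right)} = - \frac{-31}{2 \left(-1 + \sqrt{-34}\right)} = - \frac{-31}{2 \left(-1 + i \sqrt{34}\right)} = \frac{31}{2 \left(-1 + i \sqrt{34}\right)}$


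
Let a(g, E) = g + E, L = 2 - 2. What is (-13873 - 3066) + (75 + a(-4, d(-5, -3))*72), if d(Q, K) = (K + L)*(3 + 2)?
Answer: -18232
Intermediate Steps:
L = 0
d(Q, K) = 5*K (d(Q, K) = (K + 0)*(3 + 2) = K*5 = 5*K)
a(g, E) = E + g
(-13873 - 3066) + (75 + a(-4, d(-5, -3))*72) = (-13873 - 3066) + (75 + (5*(-3) - 4)*72) = -16939 + (75 + (-15 - 4)*72) = -16939 + (75 - 19*72) = -16939 + (75 - 1368) = -16939 - 1293 = -18232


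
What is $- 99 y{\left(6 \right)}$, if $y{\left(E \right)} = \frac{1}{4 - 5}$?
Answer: $99$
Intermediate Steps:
$y{\left(E \right)} = -1$ ($y{\left(E \right)} = \frac{1}{-1} = -1$)
$- 99 y{\left(6 \right)} = \left(-99\right) \left(-1\right) = 99$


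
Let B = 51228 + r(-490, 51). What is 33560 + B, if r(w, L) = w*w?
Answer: 324888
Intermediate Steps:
r(w, L) = w**2
B = 291328 (B = 51228 + (-490)**2 = 51228 + 240100 = 291328)
33560 + B = 33560 + 291328 = 324888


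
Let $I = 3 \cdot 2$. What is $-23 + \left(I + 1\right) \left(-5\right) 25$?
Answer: $-898$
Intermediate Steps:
$I = 6$
$-23 + \left(I + 1\right) \left(-5\right) 25 = -23 + \left(6 + 1\right) \left(-5\right) 25 = -23 + 7 \left(-5\right) 25 = -23 - 875 = -898$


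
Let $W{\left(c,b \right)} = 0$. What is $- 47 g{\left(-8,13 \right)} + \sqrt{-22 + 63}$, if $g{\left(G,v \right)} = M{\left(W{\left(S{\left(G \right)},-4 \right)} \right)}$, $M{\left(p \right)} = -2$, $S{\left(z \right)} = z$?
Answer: $94 + \sqrt{41} \approx 100.4$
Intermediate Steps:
$g{\left(G,v \right)} = -2$
$- 47 g{\left(-8,13 \right)} + \sqrt{-22 + 63} = \left(-47\right) \left(-2\right) + \sqrt{-22 + 63} = 94 + \sqrt{41}$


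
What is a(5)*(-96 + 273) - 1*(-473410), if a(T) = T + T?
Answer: 475180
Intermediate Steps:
a(T) = 2*T
a(5)*(-96 + 273) - 1*(-473410) = (2*5)*(-96 + 273) - 1*(-473410) = 10*177 + 473410 = 1770 + 473410 = 475180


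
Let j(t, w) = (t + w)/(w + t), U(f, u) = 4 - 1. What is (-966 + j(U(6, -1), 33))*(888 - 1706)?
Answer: 789370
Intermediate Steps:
U(f, u) = 3
j(t, w) = 1 (j(t, w) = (t + w)/(t + w) = 1)
(-966 + j(U(6, -1), 33))*(888 - 1706) = (-966 + 1)*(888 - 1706) = -965*(-818) = 789370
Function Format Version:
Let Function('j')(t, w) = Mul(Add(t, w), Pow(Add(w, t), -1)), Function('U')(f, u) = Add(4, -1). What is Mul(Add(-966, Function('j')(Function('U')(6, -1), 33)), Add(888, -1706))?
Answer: 789370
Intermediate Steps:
Function('U')(f, u) = 3
Function('j')(t, w) = 1 (Function('j')(t, w) = Mul(Add(t, w), Pow(Add(t, w), -1)) = 1)
Mul(Add(-966, Function('j')(Function('U')(6, -1), 33)), Add(888, -1706)) = Mul(Add(-966, 1), Add(888, -1706)) = Mul(-965, -818) = 789370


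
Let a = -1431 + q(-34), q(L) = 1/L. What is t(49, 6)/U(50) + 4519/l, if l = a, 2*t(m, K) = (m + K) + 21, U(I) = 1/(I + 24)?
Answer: 136664214/48655 ≈ 2808.8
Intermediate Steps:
U(I) = 1/(24 + I)
t(m, K) = 21/2 + K/2 + m/2 (t(m, K) = ((m + K) + 21)/2 = ((K + m) + 21)/2 = (21 + K + m)/2 = 21/2 + K/2 + m/2)
a = -48655/34 (a = -1431 + 1/(-34) = -1431 - 1/34 = -48655/34 ≈ -1431.0)
l = -48655/34 ≈ -1431.0
t(49, 6)/U(50) + 4519/l = (21/2 + (½)*6 + (½)*49)/(1/(24 + 50)) + 4519/(-48655/34) = (21/2 + 3 + 49/2)/(1/74) + 4519*(-34/48655) = 38/(1/74) - 153646/48655 = 38*74 - 153646/48655 = 2812 - 153646/48655 = 136664214/48655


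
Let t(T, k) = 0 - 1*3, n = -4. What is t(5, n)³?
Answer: -27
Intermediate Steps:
t(T, k) = -3 (t(T, k) = 0 - 3 = -3)
t(5, n)³ = (-3)³ = -27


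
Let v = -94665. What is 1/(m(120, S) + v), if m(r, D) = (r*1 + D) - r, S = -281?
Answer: -1/94946 ≈ -1.0532e-5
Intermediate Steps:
m(r, D) = D (m(r, D) = (r + D) - r = (D + r) - r = D)
1/(m(120, S) + v) = 1/(-281 - 94665) = 1/(-94946) = -1/94946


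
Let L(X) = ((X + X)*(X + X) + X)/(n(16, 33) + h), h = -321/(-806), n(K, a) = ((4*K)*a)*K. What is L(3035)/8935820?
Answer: 329993729/2704244525854 ≈ 0.00012203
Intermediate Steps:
n(K, a) = 4*a*K**2 (n(K, a) = (4*K*a)*K = 4*a*K**2)
h = 321/806 (h = -321*(-1/806) = 321/806 ≈ 0.39826)
L(X) = 806*X/27236673 + 3224*X**2/27236673 (L(X) = ((X + X)*(X + X) + X)/(4*33*16**2 + 321/806) = ((2*X)*(2*X) + X)/(4*33*256 + 321/806) = (4*X**2 + X)/(33792 + 321/806) = (X + 4*X**2)/(27236673/806) = (X + 4*X**2)*(806/27236673) = 806*X/27236673 + 3224*X**2/27236673)
L(3035)/8935820 = ((806/27236673)*3035*(1 + 4*3035))/8935820 = ((806/27236673)*3035*(1 + 12140))*(1/8935820) = ((806/27236673)*3035*12141)*(1/8935820) = (3299937290/3026297)*(1/8935820) = 329993729/2704244525854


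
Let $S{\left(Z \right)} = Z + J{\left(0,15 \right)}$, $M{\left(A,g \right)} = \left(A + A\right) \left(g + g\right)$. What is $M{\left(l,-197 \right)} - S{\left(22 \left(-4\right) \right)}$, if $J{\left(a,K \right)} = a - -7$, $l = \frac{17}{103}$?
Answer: $- \frac{5053}{103} \approx -49.058$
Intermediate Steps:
$l = \frac{17}{103}$ ($l = 17 \cdot \frac{1}{103} = \frac{17}{103} \approx 0.16505$)
$J{\left(a,K \right)} = 7 + a$ ($J{\left(a,K \right)} = a + 7 = 7 + a$)
$M{\left(A,g \right)} = 4 A g$ ($M{\left(A,g \right)} = 2 A 2 g = 4 A g$)
$S{\left(Z \right)} = 7 + Z$ ($S{\left(Z \right)} = Z + \left(7 + 0\right) = Z + 7 = 7 + Z$)
$M{\left(l,-197 \right)} - S{\left(22 \left(-4\right) \right)} = 4 \cdot \frac{17}{103} \left(-197\right) - \left(7 + 22 \left(-4\right)\right) = - \frac{13396}{103} - \left(7 - 88\right) = - \frac{13396}{103} - -81 = - \frac{13396}{103} + 81 = - \frac{5053}{103}$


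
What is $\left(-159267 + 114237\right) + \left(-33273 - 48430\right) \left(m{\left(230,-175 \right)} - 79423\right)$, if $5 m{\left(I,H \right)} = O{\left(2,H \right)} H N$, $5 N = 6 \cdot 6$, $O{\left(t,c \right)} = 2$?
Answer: $6530230651$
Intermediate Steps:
$N = \frac{36}{5}$ ($N = \frac{6 \cdot 6}{5} = \frac{1}{5} \cdot 36 = \frac{36}{5} \approx 7.2$)
$m{\left(I,H \right)} = \frac{72 H}{25}$ ($m{\left(I,H \right)} = \frac{2 H \frac{36}{5}}{5} = \frac{\frac{72}{5} H}{5} = \frac{72 H}{25}$)
$\left(-159267 + 114237\right) + \left(-33273 - 48430\right) \left(m{\left(230,-175 \right)} - 79423\right) = \left(-159267 + 114237\right) + \left(-33273 - 48430\right) \left(\frac{72}{25} \left(-175\right) - 79423\right) = -45030 - 81703 \left(-504 - 79423\right) = -45030 - -6530275681 = -45030 + 6530275681 = 6530230651$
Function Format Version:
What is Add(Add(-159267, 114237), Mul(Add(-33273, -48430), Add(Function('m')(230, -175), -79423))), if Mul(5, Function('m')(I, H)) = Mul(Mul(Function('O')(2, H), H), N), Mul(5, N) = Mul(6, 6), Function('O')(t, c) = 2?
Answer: 6530230651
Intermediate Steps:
N = Rational(36, 5) (N = Mul(Rational(1, 5), Mul(6, 6)) = Mul(Rational(1, 5), 36) = Rational(36, 5) ≈ 7.2000)
Function('m')(I, H) = Mul(Rational(72, 25), H) (Function('m')(I, H) = Mul(Rational(1, 5), Mul(Mul(2, H), Rational(36, 5))) = Mul(Rational(1, 5), Mul(Rational(72, 5), H)) = Mul(Rational(72, 25), H))
Add(Add(-159267, 114237), Mul(Add(-33273, -48430), Add(Function('m')(230, -175), -79423))) = Add(Add(-159267, 114237), Mul(Add(-33273, -48430), Add(Mul(Rational(72, 25), -175), -79423))) = Add(-45030, Mul(-81703, Add(-504, -79423))) = Add(-45030, Mul(-81703, -79927)) = Add(-45030, 6530275681) = 6530230651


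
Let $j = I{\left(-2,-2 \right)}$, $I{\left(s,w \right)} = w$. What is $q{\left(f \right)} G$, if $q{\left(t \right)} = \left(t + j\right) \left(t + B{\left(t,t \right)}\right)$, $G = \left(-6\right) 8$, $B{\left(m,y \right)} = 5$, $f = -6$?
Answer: $-384$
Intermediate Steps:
$G = -48$
$j = -2$
$q{\left(t \right)} = \left(-2 + t\right) \left(5 + t\right)$ ($q{\left(t \right)} = \left(t - 2\right) \left(t + 5\right) = \left(-2 + t\right) \left(5 + t\right)$)
$q{\left(f \right)} G = \left(-10 + \left(-6\right)^{2} + 3 \left(-6\right)\right) \left(-48\right) = \left(-10 + 36 - 18\right) \left(-48\right) = 8 \left(-48\right) = -384$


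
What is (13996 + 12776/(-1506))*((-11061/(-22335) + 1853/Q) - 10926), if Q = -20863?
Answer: -3574802791543263280/23391950271 ≈ -1.5282e+8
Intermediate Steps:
(13996 + 12776/(-1506))*((-11061/(-22335) + 1853/Q) - 10926) = (13996 + 12776/(-1506))*((-11061/(-22335) + 1853/(-20863)) - 10926) = (13996 + 12776*(-1/1506))*((-11061*(-1/22335) + 1853*(-1/20863)) - 10926) = (13996 - 6388/753)*((3687/7445 - 1853/20863) - 10926) = 10532600*(63126296/155325035 - 10926)/753 = (10532600/753)*(-1697018206114/155325035) = -3574802791543263280/23391950271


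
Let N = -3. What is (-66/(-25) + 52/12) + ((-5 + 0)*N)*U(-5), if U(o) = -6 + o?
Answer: -11852/75 ≈ -158.03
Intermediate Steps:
(-66/(-25) + 52/12) + ((-5 + 0)*N)*U(-5) = (-66/(-25) + 52/12) + ((-5 + 0)*(-3))*(-6 - 5) = (-66*(-1/25) + 52*(1/12)) - 5*(-3)*(-11) = (66/25 + 13/3) + 15*(-11) = 523/75 - 165 = -11852/75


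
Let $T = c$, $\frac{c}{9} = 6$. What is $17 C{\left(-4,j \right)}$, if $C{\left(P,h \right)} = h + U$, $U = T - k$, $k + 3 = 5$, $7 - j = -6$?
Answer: $1105$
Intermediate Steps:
$c = 54$ ($c = 9 \cdot 6 = 54$)
$j = 13$ ($j = 7 - -6 = 7 + 6 = 13$)
$T = 54$
$k = 2$ ($k = -3 + 5 = 2$)
$U = 52$ ($U = 54 - 2 = 52$)
$C{\left(P,h \right)} = 52 + h$ ($C{\left(P,h \right)} = h + 52 = 52 + h$)
$17 C{\left(-4,j \right)} = 17 \left(52 + 13\right) = 17 \cdot 65 = 1105$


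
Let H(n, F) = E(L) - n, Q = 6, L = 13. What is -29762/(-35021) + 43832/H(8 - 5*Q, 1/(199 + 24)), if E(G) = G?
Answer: 219440306/175105 ≈ 1253.2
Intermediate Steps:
H(n, F) = 13 - n
-29762/(-35021) + 43832/H(8 - 5*Q, 1/(199 + 24)) = -29762/(-35021) + 43832/(13 - (8 - 5*6)) = -29762*(-1/35021) + 43832/(13 - (8 - 30)) = 29762/35021 + 43832/(13 - 1*(-22)) = 29762/35021 + 43832/(13 + 22) = 29762/35021 + 43832/35 = 219440306/175105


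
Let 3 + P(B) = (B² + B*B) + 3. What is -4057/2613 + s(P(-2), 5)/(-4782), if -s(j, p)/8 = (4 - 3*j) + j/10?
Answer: -16501609/10412805 ≈ -1.5847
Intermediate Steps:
P(B) = 2*B² (P(B) = -3 + ((B² + B*B) + 3) = -3 + ((B² + B²) + 3) = -3 + (2*B² + 3) = -3 + (3 + 2*B²) = 2*B²)
s(j, p) = -32 + 116*j/5 (s(j, p) = -8*((4 - 3*j) + j/10) = -8*(4 - 29*j/10) = -32 + 116*j/5)
-4057/2613 + s(P(-2), 5)/(-4782) = -4057/2613 + (-32 + 116*(2*(-2)²)/5)/(-4782) = -4057*1/2613 + (-32 + 116*(2*4)/5)*(-1/4782) = -4057/2613 + (-32 + (116/5)*8)*(-1/4782) = -4057/2613 + (-32 + 928/5)*(-1/4782) = -4057/2613 + (768/5)*(-1/4782) = -4057/2613 - 128/3985 = -16501609/10412805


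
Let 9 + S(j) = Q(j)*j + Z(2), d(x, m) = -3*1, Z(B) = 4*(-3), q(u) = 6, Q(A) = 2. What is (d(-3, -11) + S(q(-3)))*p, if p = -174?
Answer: 2088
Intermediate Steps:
Z(B) = -12
d(x, m) = -3
S(j) = -21 + 2*j (S(j) = -9 + (2*j - 12) = -9 + (-12 + 2*j) = -21 + 2*j)
(d(-3, -11) + S(q(-3)))*p = (-3 + (-21 + 2*6))*(-174) = (-3 + (-21 + 12))*(-174) = (-3 - 9)*(-174) = -12*(-174) = 2088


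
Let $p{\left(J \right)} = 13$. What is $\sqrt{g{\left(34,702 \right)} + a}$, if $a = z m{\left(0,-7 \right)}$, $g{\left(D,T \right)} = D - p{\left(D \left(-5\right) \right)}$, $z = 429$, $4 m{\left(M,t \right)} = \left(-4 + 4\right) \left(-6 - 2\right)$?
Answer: $\sqrt{21} \approx 4.5826$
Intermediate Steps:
$m{\left(M,t \right)} = 0$ ($m{\left(M,t \right)} = \frac{\left(-4 + 4\right) \left(-6 - 2\right)}{4} = \frac{0 \left(-8\right)}{4} = \frac{1}{4} \cdot 0 = 0$)
$g{\left(D,T \right)} = -13 + D$ ($g{\left(D,T \right)} = D - 13 = -13 + D$)
$a = 0$ ($a = 429 \cdot 0 = 0$)
$\sqrt{g{\left(34,702 \right)} + a} = \sqrt{\left(-13 + 34\right) + 0} = \sqrt{21 + 0} = \sqrt{21}$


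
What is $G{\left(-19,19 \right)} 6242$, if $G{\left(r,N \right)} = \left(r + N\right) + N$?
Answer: $118598$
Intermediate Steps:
$G{\left(r,N \right)} = r + 2 N$ ($G{\left(r,N \right)} = \left(N + r\right) + N = r + 2 N$)
$G{\left(-19,19 \right)} 6242 = \left(-19 + 2 \cdot 19\right) 6242 = \left(-19 + 38\right) 6242 = 19 \cdot 6242 = 118598$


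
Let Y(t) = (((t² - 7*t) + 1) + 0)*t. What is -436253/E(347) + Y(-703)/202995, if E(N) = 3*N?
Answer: -145319476/67665 ≈ -2147.6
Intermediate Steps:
Y(t) = t*(1 + t² - 7*t) (Y(t) = ((1 + t² - 7*t) + 0)*t = (1 + t² - 7*t)*t = t*(1 + t² - 7*t))
-436253/E(347) + Y(-703)/202995 = -436253/(3*347) - 703*(1 + (-703)² - 7*(-703))/202995 = -436253/1041 - 703*(1 + 494209 + 4921)*(1/202995) = -436253*1/1041 - 703*499131*(1/202995) = -436253/1041 - 350889093*1/202995 = -436253/1041 - 38987677/22555 = -145319476/67665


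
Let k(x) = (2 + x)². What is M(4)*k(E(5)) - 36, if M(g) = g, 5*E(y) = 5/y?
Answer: -416/25 ≈ -16.640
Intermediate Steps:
E(y) = 1/y (E(y) = (5/y)/5 = 1/y)
M(4)*k(E(5)) - 36 = 4*(2 + 1/5)² - 36 = 4*(2 + ⅕)² - 36 = 4*(11/5)² - 36 = 4*(121/25) - 36 = 484/25 - 36 = -416/25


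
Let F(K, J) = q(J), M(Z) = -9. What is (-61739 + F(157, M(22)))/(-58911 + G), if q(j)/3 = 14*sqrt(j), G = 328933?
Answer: -61739/270022 + 63*I/135011 ≈ -0.22864 + 0.00046663*I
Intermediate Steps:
q(j) = 42*sqrt(j) (q(j) = 3*(14*sqrt(j)) = 42*sqrt(j))
F(K, J) = 42*sqrt(J)
(-61739 + F(157, M(22)))/(-58911 + G) = (-61739 + 42*sqrt(-9))/(-58911 + 328933) = (-61739 + 42*(3*I))/270022 = (-61739 + 126*I)*(1/270022) = -61739/270022 + 63*I/135011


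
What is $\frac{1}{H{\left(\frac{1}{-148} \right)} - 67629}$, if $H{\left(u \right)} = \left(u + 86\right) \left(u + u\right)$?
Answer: $- \frac{10952}{740685535} \approx -1.4786 \cdot 10^{-5}$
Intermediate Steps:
$H{\left(u \right)} = 2 u \left(86 + u\right)$ ($H{\left(u \right)} = \left(86 + u\right) 2 u = 2 u \left(86 + u\right)$)
$\frac{1}{H{\left(\frac{1}{-148} \right)} - 67629} = \frac{1}{\frac{2 \left(86 + \frac{1}{-148}\right)}{-148} - 67629} = \frac{1}{2 \left(- \frac{1}{148}\right) \left(86 - \frac{1}{148}\right) - 67629} = \frac{1}{2 \left(- \frac{1}{148}\right) \frac{12727}{148} - 67629} = \frac{1}{- \frac{12727}{10952} - 67629} = \frac{1}{- \frac{740685535}{10952}} = - \frac{10952}{740685535}$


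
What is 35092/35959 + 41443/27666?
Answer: 2461104109/994841694 ≈ 2.4739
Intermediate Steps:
35092/35959 + 41443/27666 = 2461104109/994841694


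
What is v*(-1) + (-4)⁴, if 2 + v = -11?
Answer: 269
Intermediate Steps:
v = -13 (v = -2 - 11 = -13)
v*(-1) + (-4)⁴ = -13*(-1) + (-4)⁴ = 13 + 256 = 269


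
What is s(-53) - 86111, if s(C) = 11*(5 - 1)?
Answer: -86067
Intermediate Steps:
s(C) = 44 (s(C) = 11*4 = 44)
s(-53) - 86111 = 44 - 86111 = -86067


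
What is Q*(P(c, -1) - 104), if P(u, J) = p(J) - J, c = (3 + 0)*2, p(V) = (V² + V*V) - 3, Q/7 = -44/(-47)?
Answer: -32032/47 ≈ -681.53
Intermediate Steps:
Q = 308/47 (Q = 7*(-44/(-47)) = 7*(-44*(-1/47)) = 7*(44/47) = 308/47 ≈ 6.5532)
p(V) = -3 + 2*V² (p(V) = (V² + V²) - 3 = 2*V² - 3 = -3 + 2*V²)
c = 6 (c = 3*2 = 6)
P(u, J) = -3 - J + 2*J² (P(u, J) = (-3 + 2*J²) - J = -3 - J + 2*J²)
Q*(P(c, -1) - 104) = 308*((-3 - 1*(-1) + 2*(-1)²) - 104)/47 = 308*((-3 + 1 + 2*1) - 104)/47 = 308*((-3 + 1 + 2) - 104)/47 = 308*(0 - 104)/47 = (308/47)*(-104) = -32032/47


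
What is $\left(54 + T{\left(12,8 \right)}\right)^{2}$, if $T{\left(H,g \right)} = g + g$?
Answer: $4900$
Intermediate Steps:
$T{\left(H,g \right)} = 2 g$
$\left(54 + T{\left(12,8 \right)}\right)^{2} = \left(54 + 2 \cdot 8\right)^{2} = \left(54 + 16\right)^{2} = 70^{2} = 4900$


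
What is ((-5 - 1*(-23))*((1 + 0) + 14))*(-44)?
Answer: -11880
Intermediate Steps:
((-5 - 1*(-23))*((1 + 0) + 14))*(-44) = ((-5 + 23)*(1 + 14))*(-44) = (18*15)*(-44) = 270*(-44) = -11880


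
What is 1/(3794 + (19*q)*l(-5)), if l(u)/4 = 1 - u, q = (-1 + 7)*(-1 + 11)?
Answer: 1/31154 ≈ 3.2099e-5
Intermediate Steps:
q = 60 (q = 6*10 = 60)
l(u) = 4 - 4*u (l(u) = 4*(1 - u) = 4 - 4*u)
1/(3794 + (19*q)*l(-5)) = 1/(3794 + (19*60)*(4 - 4*(-5))) = 1/(3794 + 1140*(4 + 20)) = 1/(3794 + 1140*24) = 1/(3794 + 27360) = 1/31154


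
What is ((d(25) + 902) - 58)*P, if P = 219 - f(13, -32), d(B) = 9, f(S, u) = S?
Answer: 175718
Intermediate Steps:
P = 206 (P = 219 - 1*13 = 219 - 13 = 206)
((d(25) + 902) - 58)*P = ((9 + 902) - 58)*206 = (911 - 58)*206 = 853*206 = 175718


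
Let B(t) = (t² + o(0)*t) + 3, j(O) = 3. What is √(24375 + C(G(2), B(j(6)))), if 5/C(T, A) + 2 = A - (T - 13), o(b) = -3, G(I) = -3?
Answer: 2*√1761115/17 ≈ 156.13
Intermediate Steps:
B(t) = 3 + t² - 3*t (B(t) = (t² - 3*t) + 3 = 3 + t² - 3*t)
C(T, A) = 5/(11 + A - T) (C(T, A) = 5/(-2 + (A - (T - 13))) = 5/(-2 + (A - (-13 + T))) = 5/(-2 + (A + (13 - T))) = 5/(-2 + (13 + A - T)) = 5/(11 + A - T))
√(24375 + C(G(2), B(j(6)))) = √(24375 + 5/(11 + (3 + 3² - 3*3) - 1*(-3))) = √(24375 + 5/(11 + (3 + 9 - 9) + 3)) = √(24375 + 5/(11 + 3 + 3)) = √(24375 + 5/17) = √(414380/17) = 2*√1761115/17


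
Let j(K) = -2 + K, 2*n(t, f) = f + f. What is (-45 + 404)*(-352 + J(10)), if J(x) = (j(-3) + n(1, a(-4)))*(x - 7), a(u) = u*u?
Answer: -114521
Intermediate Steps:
a(u) = u**2
n(t, f) = f (n(t, f) = (f + f)/2 = (2*f)/2 = f)
J(x) = -77 + 11*x (J(x) = ((-2 - 3) + (-4)**2)*(x - 7) = (-5 + 16)*(-7 + x) = 11*(-7 + x) = -77 + 11*x)
(-45 + 404)*(-352 + J(10)) = (-45 + 404)*(-352 + (-77 + 11*10)) = 359*(-352 + (-77 + 110)) = 359*(-352 + 33) = 359*(-319) = -114521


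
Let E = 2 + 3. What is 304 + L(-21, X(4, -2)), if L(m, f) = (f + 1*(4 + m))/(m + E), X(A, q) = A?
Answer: 4877/16 ≈ 304.81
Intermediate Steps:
E = 5
L(m, f) = (4 + f + m)/(5 + m) (L(m, f) = (f + 1*(4 + m))/(m + 5) = (f + (4 + m))/(5 + m) = (4 + f + m)/(5 + m))
304 + L(-21, X(4, -2)) = 304 + (4 + 4 - 21)/(5 - 21) = 304 - 13/(-16) = 304 - 1/16*(-13) = 304 + 13/16 = 4877/16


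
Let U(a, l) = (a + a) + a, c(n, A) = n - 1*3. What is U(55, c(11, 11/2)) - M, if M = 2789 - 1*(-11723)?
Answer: -14347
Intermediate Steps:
c(n, A) = -3 + n (c(n, A) = n - 3 = -3 + n)
U(a, l) = 3*a (U(a, l) = 2*a + a = 3*a)
M = 14512 (M = 2789 + 11723 = 14512)
U(55, c(11, 11/2)) - M = 3*55 - 1*14512 = 165 - 14512 = -14347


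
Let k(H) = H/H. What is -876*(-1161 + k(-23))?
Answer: 1016160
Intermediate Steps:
k(H) = 1
-876*(-1161 + k(-23)) = -876*(-1161 + 1) = -876*(-1160) = 1016160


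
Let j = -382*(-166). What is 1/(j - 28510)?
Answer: 1/34902 ≈ 2.8652e-5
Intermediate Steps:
j = 63412
1/(j - 28510) = 1/(63412 - 28510) = 1/34902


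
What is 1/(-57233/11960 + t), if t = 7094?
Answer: 11960/84787007 ≈ 0.00014106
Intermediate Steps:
1/(-57233/11960 + t) = 1/(-57233/11960 + 7094) = 1/(84787007/11960) = 11960/84787007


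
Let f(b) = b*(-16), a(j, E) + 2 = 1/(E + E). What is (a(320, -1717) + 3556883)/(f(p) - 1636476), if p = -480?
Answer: -12214329353/5593285464 ≈ -2.1838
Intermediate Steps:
a(j, E) = -2 + 1/(2*E) (a(j, E) = -2 + 1/(E + E) = -2 + 1/(2*E))
f(b) = -16*b
(a(320, -1717) + 3556883)/(f(p) - 1636476) = ((-2 + (½)/(-1717)) + 3556883)/(-16*(-480) - 1636476) = ((-2 + (½)*(-1/1717)) + 3556883)/(7680 - 1636476) = ((-2 - 1/3434) + 3556883)/(-1628796) = (-6869/3434 + 3556883)*(-1/1628796) = (12214329353/3434)*(-1/1628796) = -12214329353/5593285464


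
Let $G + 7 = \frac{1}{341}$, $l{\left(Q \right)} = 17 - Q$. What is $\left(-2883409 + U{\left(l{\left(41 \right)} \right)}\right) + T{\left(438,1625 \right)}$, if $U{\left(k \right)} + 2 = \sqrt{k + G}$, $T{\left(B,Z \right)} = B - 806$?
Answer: $-2883779 + \frac{i \sqrt{3604370}}{341} \approx -2.8838 \cdot 10^{6} + 5.5675 i$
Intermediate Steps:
$T{\left(B,Z \right)} = -806 + B$
$G = - \frac{2386}{341}$ ($G = -7 + \frac{1}{341} = - \frac{2386}{341} \approx -6.9971$)
$U{\left(k \right)} = -2 + \sqrt{- \frac{2386}{341} + k}$ ($U{\left(k \right)} = -2 + \sqrt{k - \frac{2386}{341}} = -2 + \sqrt{- \frac{2386}{341} + k}$)
$\left(-2883409 + U{\left(l{\left(41 \right)} \right)}\right) + T{\left(438,1625 \right)} = \left(-2883409 - \left(2 - \frac{\sqrt{-813626 + 116281 \left(17 - 41\right)}}{341}\right)\right) + \left(-806 + 438\right) = \left(-2883409 - \left(2 - \frac{\sqrt{-813626 + 116281 \left(17 - 41\right)}}{341}\right)\right) - 368 = \left(-2883409 - \left(2 - \frac{\sqrt{-813626 + 116281 \left(-24\right)}}{341}\right)\right) - 368 = \left(-2883409 - \left(2 - \frac{\sqrt{-813626 - 2790744}}{341}\right)\right) - 368 = \left(-2883409 - \left(2 - \frac{\sqrt{-3604370}}{341}\right)\right) - 368 = \left(-2883409 - \left(2 - \frac{i \sqrt{3604370}}{341}\right)\right) - 368 = \left(-2883411 + \frac{i \sqrt{3604370}}{341}\right) - 368 = -2883779 + \frac{i \sqrt{3604370}}{341}$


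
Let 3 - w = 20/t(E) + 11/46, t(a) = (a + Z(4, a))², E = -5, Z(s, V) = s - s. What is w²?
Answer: 203401/52900 ≈ 3.8450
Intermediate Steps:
Z(s, V) = 0
t(a) = a² (t(a) = (a + 0)² = a²)
w = 451/230 (w = 3 - (20/((-5)²) + 11/46) = 3 - (20/25 + 11*(1/46)) = 3 - (20*(1/25) + 11/46) = 3 - (⅘ + 11/46) = 3 - 1*239/230 = 3 - 239/230 = 451/230 ≈ 1.9609)
w² = (451/230)² = 203401/52900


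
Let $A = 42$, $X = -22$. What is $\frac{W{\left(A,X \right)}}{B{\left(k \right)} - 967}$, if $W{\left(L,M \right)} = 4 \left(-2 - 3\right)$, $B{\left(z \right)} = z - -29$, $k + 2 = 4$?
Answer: $\frac{5}{234} \approx 0.021368$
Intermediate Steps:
$k = 2$ ($k = -2 + 4 = 2$)
$B{\left(z \right)} = 29 + z$ ($B{\left(z \right)} = z + 29 = 29 + z$)
$W{\left(L,M \right)} = -20$ ($W{\left(L,M \right)} = 4 \left(-5\right) = -20$)
$\frac{W{\left(A,X \right)}}{B{\left(k \right)} - 967} = - \frac{20}{\left(29 + 2\right) - 967} = - \frac{20}{31 - 967} = - \frac{20}{-936} = \left(-20\right) \left(- \frac{1}{936}\right) = \frac{5}{234}$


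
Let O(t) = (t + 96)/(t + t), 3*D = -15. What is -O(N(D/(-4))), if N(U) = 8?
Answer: -13/2 ≈ -6.5000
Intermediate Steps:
D = -5 (D = (⅓)*(-15) = -5)
O(t) = (96 + t)/(2*t) (O(t) = (96 + t)/((2*t)) = (96 + t)*(1/(2*t)) = (96 + t)/(2*t))
-O(N(D/(-4))) = -(96 + 8)/(2*8) = -104/(2*8) = -1*13/2 = -13/2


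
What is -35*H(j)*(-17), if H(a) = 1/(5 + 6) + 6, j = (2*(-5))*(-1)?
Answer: 39865/11 ≈ 3624.1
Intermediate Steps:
j = 10 (j = -10*(-1) = 10)
H(a) = 67/11 (H(a) = 1/11 + 6 = 67/11)
-35*H(j)*(-17) = -35*67/11*(-17) = -2345/11*(-17) = 39865/11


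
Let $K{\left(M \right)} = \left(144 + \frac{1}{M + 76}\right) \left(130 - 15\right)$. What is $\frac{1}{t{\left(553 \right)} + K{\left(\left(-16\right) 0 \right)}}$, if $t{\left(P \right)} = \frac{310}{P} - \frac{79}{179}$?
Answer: $\frac{7523012}{124593359253} \approx 6.038 \cdot 10^{-5}$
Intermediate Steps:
$t{\left(P \right)} = - \frac{79}{179} + \frac{310}{P}$ ($t{\left(P \right)} = \frac{310}{P} - \frac{79}{179} = - \frac{79}{179} + \frac{310}{P}$)
$K{\left(M \right)} = 16560 + \frac{115}{76 + M}$ ($K{\left(M \right)} = \left(144 + \frac{1}{76 + M}\right) 115 = 16560 + \frac{115}{76 + M}$)
$\frac{1}{t{\left(553 \right)} + K{\left(\left(-16\right) 0 \right)}} = \frac{1}{\left(- \frac{79}{179} + \frac{310}{553}\right) + \frac{115 \left(10945 + 144 \left(\left(-16\right) 0\right)\right)}{76 - 0}} = \frac{1}{\left(- \frac{79}{179} + 310 \cdot \frac{1}{553}\right) + \frac{115 \left(10945 + 144 \cdot 0\right)}{76 + 0}} = \frac{1}{\left(- \frac{79}{179} + \frac{310}{553}\right) + \frac{115 \left(10945 + 0\right)}{76}} = \frac{1}{\frac{11803}{98987} + 115 \cdot \frac{1}{76} \cdot 10945} = \frac{1}{\frac{11803}{98987} + \frac{1258675}{76}} = \frac{1}{\frac{124593359253}{7523012}} = \frac{7523012}{124593359253}$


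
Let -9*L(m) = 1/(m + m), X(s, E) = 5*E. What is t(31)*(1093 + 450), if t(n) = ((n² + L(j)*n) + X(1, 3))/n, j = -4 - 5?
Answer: 244014649/5022 ≈ 48589.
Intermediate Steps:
j = -9
L(m) = -1/(18*m) (L(m) = -1/(9*(m + m)) = -1/(2*m)/9 = -1/(18*m))
t(n) = (15 + n² + n/162)/n (t(n) = ((n² + (-1/18/(-9))*n) + 5*3)/n = ((n² + (-1/18*(-⅑))*n) + 15)/n = ((n² + n/162) + 15)/n = (15 + n² + n/162)/n)
t(31)*(1093 + 450) = (1/162 + 31 + 15/31)*(1093 + 450) = (1/162 + 31 + 15*(1/31))*1543 = (1/162 + 31 + 15/31)*1543 = (158143/5022)*1543 = 244014649/5022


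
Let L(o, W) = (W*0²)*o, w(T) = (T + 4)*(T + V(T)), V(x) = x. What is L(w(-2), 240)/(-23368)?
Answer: 0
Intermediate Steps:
w(T) = 2*T*(4 + T) (w(T) = (T + 4)*(T + T) = (4 + T)*(2*T) = 2*T*(4 + T))
L(o, W) = 0 (L(o, W) = (W*0)*o = 0*o = 0)
L(w(-2), 240)/(-23368) = 0/(-23368) = 0*(-1/23368) = 0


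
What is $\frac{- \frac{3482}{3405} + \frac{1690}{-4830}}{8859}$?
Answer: $- \frac{752417}{4856548095} \approx -0.00015493$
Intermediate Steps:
$\frac{- \frac{3482}{3405} + \frac{1690}{-4830}}{8859} = \left(\left(-3482\right) \frac{1}{3405} + 1690 \left(- \frac{1}{4830}\right)\right) \frac{1}{8859} = \left(- \frac{3482}{3405} - \frac{169}{483}\right) \frac{1}{8859} = \left(- \frac{752417}{548205}\right) \frac{1}{8859} = - \frac{752417}{4856548095}$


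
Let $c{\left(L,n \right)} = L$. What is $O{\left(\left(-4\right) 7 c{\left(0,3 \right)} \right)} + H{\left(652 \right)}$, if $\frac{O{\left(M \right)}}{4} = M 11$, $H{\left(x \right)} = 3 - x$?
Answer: $-649$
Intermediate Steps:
$O{\left(M \right)} = 44 M$ ($O{\left(M \right)} = 4 M 11 = 4 \cdot 11 M = 44 M$)
$O{\left(\left(-4\right) 7 c{\left(0,3 \right)} \right)} + H{\left(652 \right)} = 44 \left(-4\right) 7 \cdot 0 + \left(3 - 652\right) = 44 \left(\left(-28\right) 0\right) + \left(3 - 652\right) = 44 \cdot 0 - 649 = 0 - 649 = -649$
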